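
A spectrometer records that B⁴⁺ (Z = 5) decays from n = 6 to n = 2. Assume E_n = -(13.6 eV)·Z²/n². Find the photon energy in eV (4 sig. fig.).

The Bohr energies scale as Z², so for Z = 5: E_n = −340.0/n² eV.
E_6 = −340.0/36 = −9.444 eV and E_2 = −340.0/4 = −85.00 eV.
The photon energy is |E_6 − E_2| = 75.56 eV.

75.56 eV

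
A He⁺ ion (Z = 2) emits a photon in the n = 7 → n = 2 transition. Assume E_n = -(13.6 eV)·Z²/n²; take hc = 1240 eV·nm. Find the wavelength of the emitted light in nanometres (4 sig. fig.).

For Z = 2 the level energies scale as Z², so the effective Rydberg energy is 13.6 × 4 = 54.40 eV.
ΔE = 54.40 × (1/2² − 1/7²) = 54.40 × 0.2296 = 12.49 eV.
λ = hc/ΔE = 1240 / 12.49 = 99.28 nm.

99.28 nm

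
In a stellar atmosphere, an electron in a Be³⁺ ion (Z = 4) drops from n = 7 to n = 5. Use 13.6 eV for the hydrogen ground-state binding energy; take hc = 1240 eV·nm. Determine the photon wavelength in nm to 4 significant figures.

290.9 nm

For Z = 4 the level energies scale as Z², so the effective Rydberg energy is 13.6 × 16 = 217.6 eV.
ΔE = 217.6 × (1/5² − 1/7²) = 217.6 × 0.01959 = 4.263 eV.
λ = hc/ΔE = 1240 / 4.263 = 290.9 nm.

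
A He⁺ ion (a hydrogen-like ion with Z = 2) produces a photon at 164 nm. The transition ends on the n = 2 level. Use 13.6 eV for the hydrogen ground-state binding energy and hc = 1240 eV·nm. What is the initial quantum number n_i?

n_i = 3

The photon energy is ΔE = hc/λ = 1240 / 164 = 7.561 eV.
With Z = 2, ΔE = 54.40 × (1/n_f² − 1/n_i²), so 1/n_f² − 1/n_i² = 0.1390.
With n_f = 2: 1/n_i² = 1/4 − 0.1390 = 0.1110, so n_i ≈ 3.00.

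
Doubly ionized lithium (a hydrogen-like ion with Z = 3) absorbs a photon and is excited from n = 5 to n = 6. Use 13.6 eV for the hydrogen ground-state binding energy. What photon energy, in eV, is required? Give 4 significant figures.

1.496 eV

The Bohr energies scale as Z², so for Z = 3: E_n = −122.4/n² eV.
E_6 = −122.4/36 = −3.400 eV and E_5 = −122.4/25 = −4.896 eV.
The photon energy is |E_6 − E_5| = 1.496 eV.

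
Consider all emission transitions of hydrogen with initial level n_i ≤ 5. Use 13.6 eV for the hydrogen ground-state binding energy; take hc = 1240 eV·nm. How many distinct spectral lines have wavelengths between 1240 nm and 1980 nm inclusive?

2

Enumerate all n_i → n_f pairs with 1 ≤ n_f < n_i ≤ 5 and compute λ = 1240 / [13.6·1·(1/n_f² − 1/n_i²)].
Lines falling in [1240, 1980] nm: 5→3 (1282 nm), 4→3 (1876 nm).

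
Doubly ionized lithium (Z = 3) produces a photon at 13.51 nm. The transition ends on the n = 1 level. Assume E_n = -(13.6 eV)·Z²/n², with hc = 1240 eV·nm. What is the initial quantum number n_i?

n_i = 2

The photon energy is ΔE = hc/λ = 1240 / 13.51 = 91.78 eV.
With Z = 3, ΔE = 122.4 × (1/n_f² − 1/n_i²), so 1/n_f² − 1/n_i² = 0.7499.
With n_f = 1: 1/n_i² = 1/1 − 0.7499 = 0.2501, so n_i ≈ 2.00.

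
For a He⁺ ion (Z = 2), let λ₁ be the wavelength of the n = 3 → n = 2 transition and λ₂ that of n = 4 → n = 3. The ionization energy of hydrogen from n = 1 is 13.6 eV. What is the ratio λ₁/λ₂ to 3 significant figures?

0.350

λ ∝ 1/ΔE ∝ 1/(1/n_f² − 1/n_i²), and the Z² and hc factors cancel in the ratio.
λ₁/λ₂ = (1/3² − 1/4²)/(1/2² − 1/3²) = 0.04861/0.1389 = 0.350.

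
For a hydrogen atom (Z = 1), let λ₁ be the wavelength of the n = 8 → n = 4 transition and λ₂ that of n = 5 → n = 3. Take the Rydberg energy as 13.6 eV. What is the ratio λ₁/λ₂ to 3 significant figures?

1.52

λ ∝ 1/ΔE ∝ 1/(1/n_f² − 1/n_i²), and the Z² and hc factors cancel in the ratio.
λ₁/λ₂ = (1/3² − 1/5²)/(1/4² − 1/8²) = 0.07111/0.04688 = 1.52.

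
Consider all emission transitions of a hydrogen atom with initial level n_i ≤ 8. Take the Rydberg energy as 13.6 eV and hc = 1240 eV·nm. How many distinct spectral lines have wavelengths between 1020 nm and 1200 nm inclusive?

1

Enumerate all n_i → n_f pairs with 1 ≤ n_f < n_i ≤ 8 and compute λ = 1240 / [13.6·1·(1/n_f² − 1/n_i²)].
Lines falling in [1020, 1200] nm: 6→3 (1094 nm).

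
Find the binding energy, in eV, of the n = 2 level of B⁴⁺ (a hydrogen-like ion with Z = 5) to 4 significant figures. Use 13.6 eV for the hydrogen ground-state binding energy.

E_n = −13.6 Z²/n² = −340.0/n² eV for Z = 5.
E_2 = −340.0/4 = −85.00 eV, so ionization (to E = 0) requires 85.00 eV.

85.00 eV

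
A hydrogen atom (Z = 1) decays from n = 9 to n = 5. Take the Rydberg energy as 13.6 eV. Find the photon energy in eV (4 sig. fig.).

0.3761 eV

E_9 = −13.60/81 = −0.1679 eV and E_5 = −13.60/25 = −0.5440 eV.
The photon energy is |E_9 − E_5| = 0.3761 eV.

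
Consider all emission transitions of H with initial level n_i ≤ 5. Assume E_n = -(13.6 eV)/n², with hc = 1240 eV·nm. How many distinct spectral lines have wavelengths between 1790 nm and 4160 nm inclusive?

Enumerate all n_i → n_f pairs with 1 ≤ n_f < n_i ≤ 5 and compute λ = 1240 / [13.6·1·(1/n_f² − 1/n_i²)].
Lines falling in [1790, 4160] nm: 4→3 (1876 nm), 5→4 (4052 nm).

2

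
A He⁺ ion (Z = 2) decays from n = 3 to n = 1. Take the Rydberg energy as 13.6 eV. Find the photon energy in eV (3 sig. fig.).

48.4 eV

The Bohr energies scale as Z², so for Z = 2: E_n = −54.40/n² eV.
E_3 = −54.40/9 = −6.044 eV and E_1 = −54.40/1 = −54.40 eV.
The photon energy is |E_3 − E_1| = 48.4 eV.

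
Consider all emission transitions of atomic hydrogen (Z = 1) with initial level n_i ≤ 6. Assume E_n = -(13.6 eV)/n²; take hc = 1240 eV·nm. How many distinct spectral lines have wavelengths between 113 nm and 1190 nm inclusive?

Enumerate all n_i → n_f pairs with 1 ≤ n_f < n_i ≤ 6 and compute λ = 1240 / [13.6·1·(1/n_f² − 1/n_i²)].
Lines falling in [113, 1190] nm: 2→1 (121.6 nm), 6→2 (410.3 nm), 5→2 (434.2 nm), 4→2 (486.3 nm), 3→2 (656.5 nm), 6→3 (1094 nm).

6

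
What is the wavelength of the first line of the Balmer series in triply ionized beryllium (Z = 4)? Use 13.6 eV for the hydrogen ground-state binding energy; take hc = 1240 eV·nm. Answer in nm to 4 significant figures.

41.03 nm

The Balmer series terminates on n_f = 2; the first line has n_i = 2+1 = 3.
ΔE = 217.6 × (1/2² − 1/3²) = 30.22 eV.
λ = 1240 / 30.22 = 41.03 nm.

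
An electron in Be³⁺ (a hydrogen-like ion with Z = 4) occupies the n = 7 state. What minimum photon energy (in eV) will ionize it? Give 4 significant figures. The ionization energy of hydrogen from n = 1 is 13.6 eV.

E_n = −13.6 Z²/n² = −217.6/n² eV for Z = 4.
E_7 = −217.6/49 = −4.441 eV, so ionization (to E = 0) requires 4.441 eV.

4.441 eV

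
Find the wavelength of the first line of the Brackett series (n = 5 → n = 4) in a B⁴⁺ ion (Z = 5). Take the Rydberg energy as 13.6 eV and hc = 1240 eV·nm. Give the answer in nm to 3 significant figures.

The Brackett series terminates on n_f = 4; the first line has n_i = 4+1 = 5.
ΔE = 340.0 × (1/4² − 1/5²) = 7.650 eV.
λ = 1240 / 7.650 = 162 nm.

162 nm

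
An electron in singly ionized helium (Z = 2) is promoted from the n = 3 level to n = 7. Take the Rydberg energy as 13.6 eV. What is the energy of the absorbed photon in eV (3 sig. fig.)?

4.93 eV

The Bohr energies scale as Z², so for Z = 2: E_n = −54.40/n² eV.
E_7 = −54.40/49 = −1.110 eV and E_3 = −54.40/9 = −6.044 eV.
The photon energy is |E_7 − E_3| = 4.93 eV.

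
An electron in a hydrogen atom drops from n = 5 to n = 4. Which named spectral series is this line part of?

Brackett

The series is set by the lower level: n_f = 4 is the Brackett series.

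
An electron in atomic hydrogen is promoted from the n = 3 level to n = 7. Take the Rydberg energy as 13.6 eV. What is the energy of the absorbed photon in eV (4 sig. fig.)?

1.234 eV

E_7 = −13.60/49 = −0.2776 eV and E_3 = −13.60/9 = −1.511 eV.
The photon energy is |E_7 − E_3| = 1.234 eV.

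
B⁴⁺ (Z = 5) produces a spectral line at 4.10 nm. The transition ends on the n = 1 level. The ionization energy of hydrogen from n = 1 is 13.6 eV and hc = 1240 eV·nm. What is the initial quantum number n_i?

The photon energy is ΔE = hc/λ = 1240 / 4.10 = 302.4 eV.
With Z = 5, ΔE = 340.0 × (1/n_f² − 1/n_i²), so 1/n_f² − 1/n_i² = 0.8895.
With n_f = 1: 1/n_i² = 1/1 − 0.8895 = 0.1105, so n_i ≈ 3.01.

n_i = 3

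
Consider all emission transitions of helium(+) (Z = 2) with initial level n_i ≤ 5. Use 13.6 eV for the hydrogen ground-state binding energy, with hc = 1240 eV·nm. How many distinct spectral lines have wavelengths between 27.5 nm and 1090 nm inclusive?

7

Enumerate all n_i → n_f pairs with 1 ≤ n_f < n_i ≤ 5 and compute λ = 1240 / [13.6·4·(1/n_f² − 1/n_i²)].
Lines falling in [27.5, 1090] nm: 2→1 (30.39 nm), 5→2 (108.5 nm), 4→2 (121.6 nm), 3→2 (164.1 nm), 5→3 (320.5 nm), 4→3 (468.9 nm), 5→4 (1013 nm).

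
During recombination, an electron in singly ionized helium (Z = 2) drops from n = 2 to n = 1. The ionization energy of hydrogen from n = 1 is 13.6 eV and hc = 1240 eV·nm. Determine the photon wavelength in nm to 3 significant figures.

For Z = 2 the level energies scale as Z², so the effective Rydberg energy is 13.6 × 4 = 54.40 eV.
ΔE = 54.40 × (1/1² − 1/2²) = 54.40 × 0.7500 = 40.80 eV.
λ = hc/ΔE = 1240 / 40.80 = 30.4 nm.

30.4 nm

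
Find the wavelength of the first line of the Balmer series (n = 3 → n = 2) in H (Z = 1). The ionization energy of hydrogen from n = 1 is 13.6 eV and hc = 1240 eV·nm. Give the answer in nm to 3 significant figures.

656 nm

The Balmer series terminates on n_f = 2; the first line has n_i = 2+1 = 3.
ΔE = 13.60 × (1/2² − 1/3²) = 1.889 eV.
λ = 1240 / 1.889 = 656 nm.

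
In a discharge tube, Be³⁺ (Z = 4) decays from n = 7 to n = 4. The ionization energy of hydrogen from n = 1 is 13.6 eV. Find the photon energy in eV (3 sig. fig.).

9.16 eV

The Bohr energies scale as Z², so for Z = 4: E_n = −217.6/n² eV.
E_7 = −217.6/49 = −4.441 eV and E_4 = −217.6/16 = −13.60 eV.
The photon energy is |E_7 − E_4| = 9.16 eV.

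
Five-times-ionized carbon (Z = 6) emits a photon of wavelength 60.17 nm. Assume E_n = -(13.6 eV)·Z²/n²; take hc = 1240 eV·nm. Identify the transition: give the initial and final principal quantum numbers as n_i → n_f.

The photon energy is ΔE = hc/λ = 1240 / 60.17 = 20.61 eV.
With Z = 6, ΔE = 489.6 × (1/n_f² − 1/n_i²), so 1/n_f² − 1/n_i² = 0.04209.
Trying n_f = 4 gives 1/n_i² = 0.02041, i.e. n_i ≈ 7; this pair matches.

n_i = 7, n_f = 4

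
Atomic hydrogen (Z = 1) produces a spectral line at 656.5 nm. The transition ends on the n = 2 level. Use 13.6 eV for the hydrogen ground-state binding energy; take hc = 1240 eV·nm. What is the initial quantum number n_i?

n_i = 3

The photon energy is ΔE = hc/λ = 1240 / 656.5 = 1.889 eV.
With Z = 1, ΔE = 13.60 × (1/n_f² − 1/n_i²), so 1/n_f² − 1/n_i² = 0.1389.
With n_f = 2: 1/n_i² = 1/4 − 0.1389 = 0.1111, so n_i ≈ 3.00.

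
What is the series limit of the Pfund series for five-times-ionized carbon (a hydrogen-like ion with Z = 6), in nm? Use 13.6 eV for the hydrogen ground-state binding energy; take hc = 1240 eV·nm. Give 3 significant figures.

The Pfund series has lower level n_f = 5; the series limit corresponds to n_i → ∞.
ΔE_max = 13.6 × 36 / 5² = 19.58 eV.
λ_min = 1240 / 19.58 = 63.3 nm.

63.3 nm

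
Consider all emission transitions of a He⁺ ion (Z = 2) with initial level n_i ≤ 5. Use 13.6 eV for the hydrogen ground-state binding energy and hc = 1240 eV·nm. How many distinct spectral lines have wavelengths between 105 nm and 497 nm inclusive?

5

Enumerate all n_i → n_f pairs with 1 ≤ n_f < n_i ≤ 5 and compute λ = 1240 / [13.6·4·(1/n_f² − 1/n_i²)].
Lines falling in [105, 497] nm: 5→2 (108.5 nm), 4→2 (121.6 nm), 3→2 (164.1 nm), 5→3 (320.5 nm), 4→3 (468.9 nm).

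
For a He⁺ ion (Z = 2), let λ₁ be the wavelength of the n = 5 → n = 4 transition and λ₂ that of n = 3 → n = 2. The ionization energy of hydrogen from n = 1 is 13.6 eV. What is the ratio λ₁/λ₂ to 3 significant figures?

6.17

λ ∝ 1/ΔE ∝ 1/(1/n_f² − 1/n_i²), and the Z² and hc factors cancel in the ratio.
λ₁/λ₂ = (1/2² − 1/3²)/(1/4² − 1/5²) = 0.1389/0.02250 = 6.17.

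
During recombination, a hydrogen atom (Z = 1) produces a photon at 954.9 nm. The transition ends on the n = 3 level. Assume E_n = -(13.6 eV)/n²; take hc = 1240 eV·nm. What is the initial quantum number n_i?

The photon energy is ΔE = hc/λ = 1240 / 954.9 = 1.299 eV.
With Z = 1, ΔE = 13.60 × (1/n_f² − 1/n_i²), so 1/n_f² − 1/n_i² = 0.09548.
With n_f = 3: 1/n_i² = 1/9 − 0.09548 = 0.01563, so n_i ≈ 8.00.

n_i = 8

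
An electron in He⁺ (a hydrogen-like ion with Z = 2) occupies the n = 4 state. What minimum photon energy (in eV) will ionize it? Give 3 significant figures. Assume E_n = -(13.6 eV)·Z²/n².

3.40 eV

E_n = −13.6 Z²/n² = −54.40/n² eV for Z = 2.
E_4 = −54.40/16 = −3.40 eV, so ionization (to E = 0) requires 3.40 eV.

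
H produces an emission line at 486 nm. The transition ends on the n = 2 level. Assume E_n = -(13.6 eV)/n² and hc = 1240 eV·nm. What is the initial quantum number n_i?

The photon energy is ΔE = hc/λ = 1240 / 486 = 2.551 eV.
With Z = 1, ΔE = 13.60 × (1/n_f² − 1/n_i²), so 1/n_f² − 1/n_i² = 0.1876.
With n_f = 2: 1/n_i² = 1/4 − 0.1876 = 0.06239, so n_i ≈ 4.00.

n_i = 4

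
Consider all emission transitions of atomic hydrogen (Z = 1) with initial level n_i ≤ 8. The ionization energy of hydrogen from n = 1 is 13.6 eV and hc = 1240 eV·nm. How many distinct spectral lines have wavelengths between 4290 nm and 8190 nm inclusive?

Enumerate all n_i → n_f pairs with 1 ≤ n_f < n_i ≤ 8 and compute λ = 1240 / [13.6·1·(1/n_f² − 1/n_i²)].
Lines falling in [4290, 8190] nm: 7→5 (4654 nm), 6→5 (7460 nm), 8→6 (7503 nm).

3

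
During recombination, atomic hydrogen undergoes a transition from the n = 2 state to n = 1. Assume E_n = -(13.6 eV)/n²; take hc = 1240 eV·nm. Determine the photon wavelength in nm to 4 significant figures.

121.6 nm

ΔE = 13.60 × (1/1² − 1/2²) = 13.60 × 0.7500 = 10.20 eV.
λ = hc/ΔE = 1240 / 10.20 = 121.6 nm.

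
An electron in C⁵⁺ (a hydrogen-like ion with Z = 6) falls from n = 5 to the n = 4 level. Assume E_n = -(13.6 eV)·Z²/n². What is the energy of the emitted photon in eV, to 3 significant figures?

The Bohr energies scale as Z², so for Z = 6: E_n = −489.6/n² eV.
E_5 = −489.6/25 = −19.58 eV and E_4 = −489.6/16 = −30.60 eV.
The photon energy is |E_5 − E_4| = 11.0 eV.

11.0 eV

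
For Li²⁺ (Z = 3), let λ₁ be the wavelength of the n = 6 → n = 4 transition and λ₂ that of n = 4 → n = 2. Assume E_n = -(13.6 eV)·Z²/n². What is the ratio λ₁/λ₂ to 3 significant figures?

λ ∝ 1/ΔE ∝ 1/(1/n_f² − 1/n_i²), and the Z² and hc factors cancel in the ratio.
λ₁/λ₂ = (1/2² − 1/4²)/(1/4² − 1/6²) = 0.1875/0.03472 = 5.40.

5.40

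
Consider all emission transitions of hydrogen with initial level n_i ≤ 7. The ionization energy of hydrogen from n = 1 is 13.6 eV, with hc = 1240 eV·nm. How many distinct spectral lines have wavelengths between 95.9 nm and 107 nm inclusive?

Enumerate all n_i → n_f pairs with 1 ≤ n_f < n_i ≤ 7 and compute λ = 1240 / [13.6·1·(1/n_f² − 1/n_i²)].
Lines falling in [95.9, 107] nm: 4→1 (97.25 nm), 3→1 (102.6 nm).

2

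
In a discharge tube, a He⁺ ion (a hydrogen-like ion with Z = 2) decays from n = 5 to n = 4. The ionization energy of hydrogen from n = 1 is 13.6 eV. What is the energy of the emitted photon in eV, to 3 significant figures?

1.22 eV

The Bohr energies scale as Z², so for Z = 2: E_n = −54.40/n² eV.
E_5 = −54.40/25 = −2.176 eV and E_4 = −54.40/16 = −3.400 eV.
The photon energy is |E_5 − E_4| = 1.22 eV.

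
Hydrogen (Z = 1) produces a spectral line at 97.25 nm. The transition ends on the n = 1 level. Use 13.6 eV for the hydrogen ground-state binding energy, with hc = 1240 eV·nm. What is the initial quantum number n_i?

The photon energy is ΔE = hc/λ = 1240 / 97.25 = 12.75 eV.
With Z = 1, ΔE = 13.60 × (1/n_f² − 1/n_i²), so 1/n_f² − 1/n_i² = 0.9375.
With n_f = 1: 1/n_i² = 1/1 − 0.9375 = 0.06245, so n_i ≈ 4.00.

n_i = 4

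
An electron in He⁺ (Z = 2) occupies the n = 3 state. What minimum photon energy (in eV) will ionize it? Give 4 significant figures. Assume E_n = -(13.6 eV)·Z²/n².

E_n = −13.6 Z²/n² = −54.40/n² eV for Z = 2.
E_3 = −54.40/9 = −6.044 eV, so ionization (to E = 0) requires 6.044 eV.

6.044 eV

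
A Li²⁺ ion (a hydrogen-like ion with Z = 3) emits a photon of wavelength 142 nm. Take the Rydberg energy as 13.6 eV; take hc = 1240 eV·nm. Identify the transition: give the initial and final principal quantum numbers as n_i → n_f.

The photon energy is ΔE = hc/λ = 1240 / 142 = 8.732 eV.
With Z = 3, ΔE = 122.4 × (1/n_f² − 1/n_i²), so 1/n_f² − 1/n_i² = 0.07134.
Trying n_f = 3 gives 1/n_i² = 0.03977, i.e. n_i ≈ 5; this pair matches.

n_i = 5, n_f = 3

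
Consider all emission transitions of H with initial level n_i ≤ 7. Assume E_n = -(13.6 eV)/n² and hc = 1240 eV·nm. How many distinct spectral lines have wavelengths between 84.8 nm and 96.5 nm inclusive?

3

Enumerate all n_i → n_f pairs with 1 ≤ n_f < n_i ≤ 7 and compute λ = 1240 / [13.6·1·(1/n_f² − 1/n_i²)].
Lines falling in [84.8, 96.5] nm: 7→1 (93.08 nm), 6→1 (93.78 nm), 5→1 (94.98 nm).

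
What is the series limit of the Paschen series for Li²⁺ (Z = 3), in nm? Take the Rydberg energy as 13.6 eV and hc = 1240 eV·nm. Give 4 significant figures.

91.18 nm

The Paschen series has lower level n_f = 3; the series limit corresponds to n_i → ∞.
ΔE_max = 13.6 × 9 / 3² = 13.60 eV.
λ_min = 1240 / 13.60 = 91.18 nm.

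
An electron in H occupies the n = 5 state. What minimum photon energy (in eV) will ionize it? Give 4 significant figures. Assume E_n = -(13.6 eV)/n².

0.5440 eV

E_5 = −13.60/25 = −0.5440 eV, so ionization (to E = 0) requires 0.5440 eV.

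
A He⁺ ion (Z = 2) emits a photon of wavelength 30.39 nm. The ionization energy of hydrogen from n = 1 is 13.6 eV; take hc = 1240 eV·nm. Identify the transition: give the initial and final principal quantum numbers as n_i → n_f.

n_i = 2, n_f = 1

The photon energy is ΔE = hc/λ = 1240 / 30.39 = 40.80 eV.
With Z = 2, ΔE = 54.40 × (1/n_f² − 1/n_i²), so 1/n_f² − 1/n_i² = 0.7501.
Trying n_f = 1 gives 1/n_i² = 0.2499, i.e. n_i ≈ 2; this pair matches.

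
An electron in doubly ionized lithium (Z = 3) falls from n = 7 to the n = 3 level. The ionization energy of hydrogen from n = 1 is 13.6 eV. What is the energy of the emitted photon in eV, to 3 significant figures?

11.1 eV

The Bohr energies scale as Z², so for Z = 3: E_n = −122.4/n² eV.
E_7 = −122.4/49 = −2.498 eV and E_3 = −122.4/9 = −13.60 eV.
The photon energy is |E_7 − E_3| = 11.1 eV.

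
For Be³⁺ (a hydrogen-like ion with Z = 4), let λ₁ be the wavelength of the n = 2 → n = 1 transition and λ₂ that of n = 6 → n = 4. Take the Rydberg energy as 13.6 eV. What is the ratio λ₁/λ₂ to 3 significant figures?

λ ∝ 1/ΔE ∝ 1/(1/n_f² − 1/n_i²), and the Z² and hc factors cancel in the ratio.
λ₁/λ₂ = (1/4² − 1/6²)/(1/1² − 1/2²) = 0.03472/0.7500 = 0.0463.

0.0463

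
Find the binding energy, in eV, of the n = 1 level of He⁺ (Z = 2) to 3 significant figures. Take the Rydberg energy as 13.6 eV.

E_n = −13.6 Z²/n² = −54.40/n² eV for Z = 2.
E_1 = −54.40/1 = −54.4 eV, so ionization (to E = 0) requires 54.4 eV.

54.4 eV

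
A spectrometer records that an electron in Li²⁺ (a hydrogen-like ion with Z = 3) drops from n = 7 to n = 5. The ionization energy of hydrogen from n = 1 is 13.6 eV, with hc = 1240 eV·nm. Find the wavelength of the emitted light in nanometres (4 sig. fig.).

517.1 nm

For Z = 3 the level energies scale as Z², so the effective Rydberg energy is 13.6 × 9 = 122.4 eV.
ΔE = 122.4 × (1/5² − 1/7²) = 122.4 × 0.01959 = 2.398 eV.
λ = hc/ΔE = 1240 / 2.398 = 517.1 nm.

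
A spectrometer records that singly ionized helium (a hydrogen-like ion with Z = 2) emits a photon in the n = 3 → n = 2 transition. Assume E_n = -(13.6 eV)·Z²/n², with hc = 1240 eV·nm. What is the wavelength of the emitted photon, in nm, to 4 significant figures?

164.1 nm

For Z = 2 the level energies scale as Z², so the effective Rydberg energy is 13.6 × 4 = 54.40 eV.
ΔE = 54.40 × (1/2² − 1/3²) = 54.40 × 0.1389 = 7.556 eV.
λ = hc/ΔE = 1240 / 7.556 = 164.1 nm.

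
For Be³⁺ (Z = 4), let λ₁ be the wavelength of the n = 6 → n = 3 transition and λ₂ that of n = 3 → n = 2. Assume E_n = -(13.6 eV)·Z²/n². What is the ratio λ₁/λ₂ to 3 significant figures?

λ ∝ 1/ΔE ∝ 1/(1/n_f² − 1/n_i²), and the Z² and hc factors cancel in the ratio.
λ₁/λ₂ = (1/2² − 1/3²)/(1/3² − 1/6²) = 0.1389/0.08333 = 1.67.

1.67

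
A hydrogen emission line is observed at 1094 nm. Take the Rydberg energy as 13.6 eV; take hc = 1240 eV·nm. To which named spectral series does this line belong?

Paschen

ΔE = 1240/1094 = 1.133 eV.
This matches 13.6 × (1/3² − 1/6²), so n_f = 3: the Paschen series.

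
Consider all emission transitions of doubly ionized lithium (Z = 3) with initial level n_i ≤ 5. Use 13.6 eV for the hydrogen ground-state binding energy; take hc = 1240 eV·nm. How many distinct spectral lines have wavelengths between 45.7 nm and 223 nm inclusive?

Enumerate all n_i → n_f pairs with 1 ≤ n_f < n_i ≤ 5 and compute λ = 1240 / [13.6·9·(1/n_f² − 1/n_i²)].
Lines falling in [45.7, 223] nm: 5→2 (48.24 nm), 4→2 (54.03 nm), 3→2 (72.94 nm), 5→3 (142.5 nm), 4→3 (208.4 nm).

5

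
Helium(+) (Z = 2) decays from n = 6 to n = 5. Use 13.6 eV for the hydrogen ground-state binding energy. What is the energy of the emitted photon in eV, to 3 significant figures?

The Bohr energies scale as Z², so for Z = 2: E_n = −54.40/n² eV.
E_6 = −54.40/36 = −1.511 eV and E_5 = −54.40/25 = −2.176 eV.
The photon energy is |E_6 − E_5| = 0.665 eV.

0.665 eV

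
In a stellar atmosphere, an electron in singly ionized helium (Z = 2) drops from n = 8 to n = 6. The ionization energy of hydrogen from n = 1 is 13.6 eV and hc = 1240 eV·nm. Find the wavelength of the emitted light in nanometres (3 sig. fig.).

For Z = 2 the level energies scale as Z², so the effective Rydberg energy is 13.6 × 4 = 54.40 eV.
ΔE = 54.40 × (1/6² − 1/8²) = 54.40 × 0.01215 = 0.6611 eV.
λ = hc/ΔE = 1240 / 0.6611 = 1880 nm.

1880 nm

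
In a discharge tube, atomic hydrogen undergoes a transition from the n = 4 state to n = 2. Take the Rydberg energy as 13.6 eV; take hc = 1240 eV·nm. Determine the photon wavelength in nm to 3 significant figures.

ΔE = 13.60 × (1/2² − 1/4²) = 13.60 × 0.1875 = 2.550 eV.
λ = hc/ΔE = 1240 / 2.550 = 486 nm.

486 nm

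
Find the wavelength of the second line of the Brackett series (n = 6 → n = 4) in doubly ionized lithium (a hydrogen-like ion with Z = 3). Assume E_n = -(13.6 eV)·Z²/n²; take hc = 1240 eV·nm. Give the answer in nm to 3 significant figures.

292 nm

The Brackett series terminates on n_f = 4; the second line has n_i = 4+2 = 6.
ΔE = 122.4 × (1/4² − 1/6²) = 4.250 eV.
λ = 1240 / 4.250 = 292 nm.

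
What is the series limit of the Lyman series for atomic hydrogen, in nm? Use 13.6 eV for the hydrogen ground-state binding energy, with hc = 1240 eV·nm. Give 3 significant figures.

The Lyman series has lower level n_f = 1; the series limit corresponds to n_i → ∞.
ΔE_max = 13.6 × 1 / 1² = 13.60 eV.
λ_min = 1240 / 13.60 = 91.2 nm.

91.2 nm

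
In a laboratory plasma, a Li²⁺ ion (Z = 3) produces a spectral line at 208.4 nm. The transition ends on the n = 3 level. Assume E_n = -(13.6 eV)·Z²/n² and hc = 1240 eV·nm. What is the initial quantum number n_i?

The photon energy is ΔE = hc/λ = 1240 / 208.4 = 5.950 eV.
With Z = 3, ΔE = 122.4 × (1/n_f² − 1/n_i²), so 1/n_f² − 1/n_i² = 0.04861.
With n_f = 3: 1/n_i² = 1/9 − 0.04861 = 0.06250, so n_i ≈ 4.00.

n_i = 4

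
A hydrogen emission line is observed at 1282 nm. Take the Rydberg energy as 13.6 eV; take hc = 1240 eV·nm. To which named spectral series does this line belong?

Paschen

ΔE = 1240/1282 = 0.9672 eV.
This matches 13.6 × (1/3² − 1/5²), so n_f = 3: the Paschen series.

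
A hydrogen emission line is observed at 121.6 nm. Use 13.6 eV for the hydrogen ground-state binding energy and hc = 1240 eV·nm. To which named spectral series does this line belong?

Lyman

ΔE = 1240/121.6 = 10.20 eV.
This matches 13.6 × (1/1² − 1/2²), so n_f = 1: the Lyman series.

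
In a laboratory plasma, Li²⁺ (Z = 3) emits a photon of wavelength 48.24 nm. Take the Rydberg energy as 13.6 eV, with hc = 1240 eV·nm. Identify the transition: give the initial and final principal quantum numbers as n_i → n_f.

The photon energy is ΔE = hc/λ = 1240 / 48.24 = 25.70 eV.
With Z = 3, ΔE = 122.4 × (1/n_f² − 1/n_i²), so 1/n_f² − 1/n_i² = 0.2100.
Trying n_f = 2 gives 1/n_i² = 0.03999, i.e. n_i ≈ 5; this pair matches.

n_i = 5, n_f = 2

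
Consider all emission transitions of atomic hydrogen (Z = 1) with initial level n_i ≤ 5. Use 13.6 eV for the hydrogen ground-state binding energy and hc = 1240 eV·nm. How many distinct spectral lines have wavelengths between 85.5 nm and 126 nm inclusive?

4

Enumerate all n_i → n_f pairs with 1 ≤ n_f < n_i ≤ 5 and compute λ = 1240 / [13.6·1·(1/n_f² − 1/n_i²)].
Lines falling in [85.5, 126] nm: 5→1 (94.98 nm), 4→1 (97.25 nm), 3→1 (102.6 nm), 2→1 (121.6 nm).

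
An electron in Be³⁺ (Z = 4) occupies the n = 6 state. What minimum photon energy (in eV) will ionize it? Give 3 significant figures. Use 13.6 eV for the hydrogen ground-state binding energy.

E_n = −13.6 Z²/n² = −217.6/n² eV for Z = 4.
E_6 = −217.6/36 = −6.04 eV, so ionization (to E = 0) requires 6.04 eV.

6.04 eV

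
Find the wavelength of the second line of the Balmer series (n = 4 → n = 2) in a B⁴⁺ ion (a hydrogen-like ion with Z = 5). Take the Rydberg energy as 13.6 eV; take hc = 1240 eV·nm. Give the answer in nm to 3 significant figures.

19.5 nm

The Balmer series terminates on n_f = 2; the second line has n_i = 2+2 = 4.
ΔE = 340.0 × (1/2² − 1/4²) = 63.75 eV.
λ = 1240 / 63.75 = 19.5 nm.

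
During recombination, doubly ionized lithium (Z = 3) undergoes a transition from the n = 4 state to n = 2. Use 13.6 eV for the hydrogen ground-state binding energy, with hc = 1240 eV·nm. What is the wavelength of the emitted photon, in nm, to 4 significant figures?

For Z = 3 the level energies scale as Z², so the effective Rydberg energy is 13.6 × 9 = 122.4 eV.
ΔE = 122.4 × (1/2² − 1/4²) = 122.4 × 0.1875 = 22.95 eV.
λ = hc/ΔE = 1240 / 22.95 = 54.03 nm.

54.03 nm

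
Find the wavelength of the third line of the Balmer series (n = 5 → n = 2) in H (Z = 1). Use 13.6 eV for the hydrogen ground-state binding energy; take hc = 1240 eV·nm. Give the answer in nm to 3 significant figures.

The Balmer series terminates on n_f = 2; the third line has n_i = 2+3 = 5.
ΔE = 13.60 × (1/2² − 1/5²) = 2.856 eV.
λ = 1240 / 2.856 = 434 nm.

434 nm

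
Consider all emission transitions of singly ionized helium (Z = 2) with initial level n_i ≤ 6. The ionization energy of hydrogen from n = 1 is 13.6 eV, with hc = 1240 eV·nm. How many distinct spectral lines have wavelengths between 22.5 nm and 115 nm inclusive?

Enumerate all n_i → n_f pairs with 1 ≤ n_f < n_i ≤ 6 and compute λ = 1240 / [13.6·4·(1/n_f² − 1/n_i²)].
Lines falling in [22.5, 115] nm: 6→1 (23.45 nm), 5→1 (23.74 nm), 4→1 (24.31 nm), 3→1 (25.64 nm), 2→1 (30.39 nm), 6→2 (102.6 nm), 5→2 (108.5 nm).

7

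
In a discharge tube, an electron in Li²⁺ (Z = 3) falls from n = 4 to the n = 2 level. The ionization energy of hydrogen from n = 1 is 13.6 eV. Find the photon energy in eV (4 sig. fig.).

22.95 eV

The Bohr energies scale as Z², so for Z = 3: E_n = −122.4/n² eV.
E_4 = −122.4/16 = −7.650 eV and E_2 = −122.4/4 = −30.60 eV.
The photon energy is |E_4 − E_2| = 22.95 eV.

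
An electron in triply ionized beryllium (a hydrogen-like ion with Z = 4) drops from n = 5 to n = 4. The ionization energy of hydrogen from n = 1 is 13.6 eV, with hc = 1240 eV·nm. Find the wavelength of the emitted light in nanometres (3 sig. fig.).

For Z = 4 the level energies scale as Z², so the effective Rydberg energy is 13.6 × 16 = 217.6 eV.
ΔE = 217.6 × (1/4² − 1/5²) = 217.6 × 0.02250 = 4.896 eV.
λ = hc/ΔE = 1240 / 4.896 = 253 nm.

253 nm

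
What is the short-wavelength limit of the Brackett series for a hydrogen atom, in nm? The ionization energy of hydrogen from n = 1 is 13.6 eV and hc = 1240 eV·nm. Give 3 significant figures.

1460 nm

The Brackett series has lower level n_f = 4; the series limit corresponds to n_i → ∞.
ΔE_max = 13.6 × 1 / 4² = 0.8500 eV.
λ_min = 1240 / 0.8500 = 1460 nm.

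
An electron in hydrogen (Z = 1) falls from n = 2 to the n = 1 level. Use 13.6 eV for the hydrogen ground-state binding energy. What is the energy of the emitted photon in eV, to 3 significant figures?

10.2 eV

E_2 = −13.60/4 = −3.400 eV and E_1 = −13.60/1 = −13.60 eV.
The photon energy is |E_2 − E_1| = 10.2 eV.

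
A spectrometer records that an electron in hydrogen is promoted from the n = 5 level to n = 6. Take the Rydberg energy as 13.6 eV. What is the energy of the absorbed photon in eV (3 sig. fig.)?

0.166 eV

E_6 = −13.60/36 = −0.3778 eV and E_5 = −13.60/25 = −0.5440 eV.
The photon energy is |E_6 − E_5| = 0.166 eV.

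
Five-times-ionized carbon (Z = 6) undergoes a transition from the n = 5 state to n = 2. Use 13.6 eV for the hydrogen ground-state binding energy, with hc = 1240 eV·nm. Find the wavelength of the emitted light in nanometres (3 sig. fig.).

12.1 nm

For Z = 6 the level energies scale as Z², so the effective Rydberg energy is 13.6 × 36 = 489.6 eV.
ΔE = 489.6 × (1/2² − 1/5²) = 489.6 × 0.2100 = 102.8 eV.
λ = hc/ΔE = 1240 / 102.8 = 12.1 nm.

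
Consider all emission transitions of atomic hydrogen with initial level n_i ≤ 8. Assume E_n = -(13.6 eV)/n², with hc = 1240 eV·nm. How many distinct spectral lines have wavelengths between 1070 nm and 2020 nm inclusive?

4

Enumerate all n_i → n_f pairs with 1 ≤ n_f < n_i ≤ 8 and compute λ = 1240 / [13.6·1·(1/n_f² − 1/n_i²)].
Lines falling in [1070, 2020] nm: 6→3 (1094 nm), 5→3 (1282 nm), 4→3 (1876 nm), 8→4 (1945 nm).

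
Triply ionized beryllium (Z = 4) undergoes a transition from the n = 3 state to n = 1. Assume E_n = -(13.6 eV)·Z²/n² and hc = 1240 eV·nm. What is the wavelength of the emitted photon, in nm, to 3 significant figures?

For Z = 4 the level energies scale as Z², so the effective Rydberg energy is 13.6 × 16 = 217.6 eV.
ΔE = 217.6 × (1/1² − 1/3²) = 217.6 × 0.8889 = 193.4 eV.
λ = hc/ΔE = 1240 / 193.4 = 6.41 nm.

6.41 nm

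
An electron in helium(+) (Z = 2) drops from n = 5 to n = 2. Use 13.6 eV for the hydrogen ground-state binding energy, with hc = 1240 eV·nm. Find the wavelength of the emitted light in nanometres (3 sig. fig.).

For Z = 2 the level energies scale as Z², so the effective Rydberg energy is 13.6 × 4 = 54.40 eV.
ΔE = 54.40 × (1/2² − 1/5²) = 54.40 × 0.2100 = 11.42 eV.
λ = hc/ΔE = 1240 / 11.42 = 109 nm.

109 nm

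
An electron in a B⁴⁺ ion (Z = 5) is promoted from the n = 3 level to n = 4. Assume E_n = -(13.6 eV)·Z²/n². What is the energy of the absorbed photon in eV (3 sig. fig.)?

The Bohr energies scale as Z², so for Z = 5: E_n = −340.0/n² eV.
E_4 = −340.0/16 = −21.25 eV and E_3 = −340.0/9 = −37.78 eV.
The photon energy is |E_4 − E_3| = 16.5 eV.

16.5 eV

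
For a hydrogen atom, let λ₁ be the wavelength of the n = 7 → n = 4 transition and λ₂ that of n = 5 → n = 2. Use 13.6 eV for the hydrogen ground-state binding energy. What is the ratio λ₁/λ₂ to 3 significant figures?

λ ∝ 1/ΔE ∝ 1/(1/n_f² − 1/n_i²), and the Z² and hc factors cancel in the ratio.
λ₁/λ₂ = (1/2² − 1/5²)/(1/4² − 1/7²) = 0.2100/0.04209 = 4.99.

4.99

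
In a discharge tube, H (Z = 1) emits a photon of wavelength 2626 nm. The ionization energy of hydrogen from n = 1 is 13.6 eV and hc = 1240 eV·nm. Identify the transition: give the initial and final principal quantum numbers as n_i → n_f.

n_i = 6, n_f = 4

The photon energy is ΔE = hc/λ = 1240 / 2626 = 0.4722 eV.
With Z = 1, ΔE = 13.60 × (1/n_f² − 1/n_i²), so 1/n_f² − 1/n_i² = 0.03472.
Trying n_f = 4 gives 1/n_i² = 0.02778, i.e. n_i ≈ 6; this pair matches.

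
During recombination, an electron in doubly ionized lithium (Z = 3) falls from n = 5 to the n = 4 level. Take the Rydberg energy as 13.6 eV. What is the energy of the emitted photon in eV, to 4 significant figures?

The Bohr energies scale as Z², so for Z = 3: E_n = −122.4/n² eV.
E_5 = −122.4/25 = −4.896 eV and E_4 = −122.4/16 = −7.650 eV.
The photon energy is |E_5 − E_4| = 2.754 eV.

2.754 eV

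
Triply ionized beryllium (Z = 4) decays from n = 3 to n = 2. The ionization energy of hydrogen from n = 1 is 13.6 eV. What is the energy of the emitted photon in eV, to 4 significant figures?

The Bohr energies scale as Z², so for Z = 4: E_n = −217.6/n² eV.
E_3 = −217.6/9 = −24.18 eV and E_2 = −217.6/4 = −54.40 eV.
The photon energy is |E_3 − E_2| = 30.22 eV.

30.22 eV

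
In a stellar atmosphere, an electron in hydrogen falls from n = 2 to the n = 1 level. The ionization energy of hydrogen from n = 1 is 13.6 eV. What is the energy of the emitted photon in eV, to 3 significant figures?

10.2 eV

E_2 = −13.60/4 = −3.400 eV and E_1 = −13.60/1 = −13.60 eV.
The photon energy is |E_2 − E_1| = 10.2 eV.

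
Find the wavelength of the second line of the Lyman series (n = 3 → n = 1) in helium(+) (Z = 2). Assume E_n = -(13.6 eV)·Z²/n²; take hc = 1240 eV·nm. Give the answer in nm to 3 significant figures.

25.6 nm

The Lyman series terminates on n_f = 1; the second line has n_i = 1+2 = 3.
ΔE = 54.40 × (1/1² − 1/3²) = 48.36 eV.
λ = 1240 / 48.36 = 25.6 nm.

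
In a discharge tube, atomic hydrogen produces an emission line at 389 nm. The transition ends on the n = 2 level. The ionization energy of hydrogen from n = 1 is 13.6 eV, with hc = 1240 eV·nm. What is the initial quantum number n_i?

The photon energy is ΔE = hc/λ = 1240 / 389 = 3.188 eV.
With Z = 1, ΔE = 13.60 × (1/n_f² − 1/n_i²), so 1/n_f² − 1/n_i² = 0.2344.
With n_f = 2: 1/n_i² = 1/4 − 0.2344 = 0.01561, so n_i ≈ 8.00.

n_i = 8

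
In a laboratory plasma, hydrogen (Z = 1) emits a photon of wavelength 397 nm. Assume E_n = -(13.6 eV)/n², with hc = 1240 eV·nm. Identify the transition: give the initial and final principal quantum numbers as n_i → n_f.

The photon energy is ΔE = hc/λ = 1240 / 397 = 3.123 eV.
With Z = 1, ΔE = 13.60 × (1/n_f² − 1/n_i²), so 1/n_f² − 1/n_i² = 0.2297.
Trying n_f = 2 gives 1/n_i² = 0.02034, i.e. n_i ≈ 7; this pair matches.

n_i = 7, n_f = 2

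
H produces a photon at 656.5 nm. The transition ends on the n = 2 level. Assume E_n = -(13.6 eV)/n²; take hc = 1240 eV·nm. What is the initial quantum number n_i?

The photon energy is ΔE = hc/λ = 1240 / 656.5 = 1.889 eV.
With Z = 1, ΔE = 13.60 × (1/n_f² − 1/n_i²), so 1/n_f² − 1/n_i² = 0.1389.
With n_f = 2: 1/n_i² = 1/4 − 0.1389 = 0.1111, so n_i ≈ 3.00.

n_i = 3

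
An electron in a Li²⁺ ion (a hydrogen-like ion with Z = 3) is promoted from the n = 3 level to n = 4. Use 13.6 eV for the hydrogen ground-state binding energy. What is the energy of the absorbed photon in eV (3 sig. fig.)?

The Bohr energies scale as Z², so for Z = 3: E_n = −122.4/n² eV.
E_4 = −122.4/16 = −7.650 eV and E_3 = −122.4/9 = −13.60 eV.
The photon energy is |E_4 − E_3| = 5.95 eV.

5.95 eV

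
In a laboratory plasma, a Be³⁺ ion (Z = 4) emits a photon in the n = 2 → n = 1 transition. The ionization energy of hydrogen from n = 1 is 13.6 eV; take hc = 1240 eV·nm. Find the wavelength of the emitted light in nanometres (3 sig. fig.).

For Z = 4 the level energies scale as Z², so the effective Rydberg energy is 13.6 × 16 = 217.6 eV.
ΔE = 217.6 × (1/1² − 1/2²) = 217.6 × 0.7500 = 163.2 eV.
λ = hc/ΔE = 1240 / 163.2 = 7.60 nm.

7.60 nm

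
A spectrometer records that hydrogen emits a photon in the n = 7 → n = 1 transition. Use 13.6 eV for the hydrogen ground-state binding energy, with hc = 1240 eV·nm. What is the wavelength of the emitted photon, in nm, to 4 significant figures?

ΔE = 13.60 × (1/1² − 1/7²) = 13.60 × 0.9796 = 13.32 eV.
λ = hc/ΔE = 1240 / 13.32 = 93.08 nm.
This line belongs to the Lyman series.

93.08 nm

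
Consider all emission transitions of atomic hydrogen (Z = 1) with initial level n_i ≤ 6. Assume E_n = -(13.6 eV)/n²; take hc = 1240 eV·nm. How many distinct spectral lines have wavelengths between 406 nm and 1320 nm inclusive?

Enumerate all n_i → n_f pairs with 1 ≤ n_f < n_i ≤ 6 and compute λ = 1240 / [13.6·1·(1/n_f² − 1/n_i²)].
Lines falling in [406, 1320] nm: 6→2 (410.3 nm), 5→2 (434.2 nm), 4→2 (486.3 nm), 3→2 (656.5 nm), 6→3 (1094 nm), 5→3 (1282 nm).

6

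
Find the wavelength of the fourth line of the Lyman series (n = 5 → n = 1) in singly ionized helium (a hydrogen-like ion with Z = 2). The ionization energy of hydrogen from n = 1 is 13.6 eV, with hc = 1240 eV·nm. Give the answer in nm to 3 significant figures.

23.7 nm

The Lyman series terminates on n_f = 1; the fourth line has n_i = 1+4 = 5.
ΔE = 54.40 × (1/1² − 1/5²) = 52.22 eV.
λ = 1240 / 52.22 = 23.7 nm.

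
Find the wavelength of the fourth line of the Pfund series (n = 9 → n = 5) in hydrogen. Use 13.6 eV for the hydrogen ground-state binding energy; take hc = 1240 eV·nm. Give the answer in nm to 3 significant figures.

3300 nm

The Pfund series terminates on n_f = 5; the fourth line has n_i = 5+4 = 9.
ΔE = 13.60 × (1/5² − 1/9²) = 0.3761 eV.
λ = 1240 / 0.3761 = 3300 nm.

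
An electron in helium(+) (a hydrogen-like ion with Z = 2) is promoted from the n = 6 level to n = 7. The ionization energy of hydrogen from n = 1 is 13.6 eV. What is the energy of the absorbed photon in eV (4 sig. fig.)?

0.4009 eV

The Bohr energies scale as Z², so for Z = 2: E_n = −54.40/n² eV.
E_7 = −54.40/49 = −1.110 eV and E_6 = −54.40/36 = −1.511 eV.
The photon energy is |E_7 − E_6| = 0.4009 eV.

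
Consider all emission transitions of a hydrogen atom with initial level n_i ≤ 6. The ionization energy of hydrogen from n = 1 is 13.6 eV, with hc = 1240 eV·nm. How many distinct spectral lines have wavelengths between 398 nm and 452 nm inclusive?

Enumerate all n_i → n_f pairs with 1 ≤ n_f < n_i ≤ 6 and compute λ = 1240 / [13.6·1·(1/n_f² − 1/n_i²)].
Lines falling in [398, 452] nm: 6→2 (410.3 nm), 5→2 (434.2 nm).

2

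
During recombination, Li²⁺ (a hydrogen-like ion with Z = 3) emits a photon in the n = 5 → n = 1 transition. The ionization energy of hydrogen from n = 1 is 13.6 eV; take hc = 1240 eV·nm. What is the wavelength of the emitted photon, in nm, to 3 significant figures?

For Z = 3 the level energies scale as Z², so the effective Rydberg energy is 13.6 × 9 = 122.4 eV.
ΔE = 122.4 × (1/1² − 1/5²) = 122.4 × 0.9600 = 117.5 eV.
λ = hc/ΔE = 1240 / 117.5 = 10.6 nm.

10.6 nm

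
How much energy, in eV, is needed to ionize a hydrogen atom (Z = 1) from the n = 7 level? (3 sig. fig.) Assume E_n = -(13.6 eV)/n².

0.278 eV

E_7 = −13.60/49 = −0.278 eV, so ionization (to E = 0) requires 0.278 eV.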